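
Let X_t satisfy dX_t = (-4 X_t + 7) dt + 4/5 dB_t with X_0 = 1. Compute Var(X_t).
Var(X_t) = 2/25 - 2*exp(-8*t)/25

The variance V(t) = Var(X_t) satisfies V'(t) = 2 a V(t) + c^2 with V(0) = 0 (drift coefficient is linear in X, diffusion is constant). With a = -4, c = 4/5, the solution is
  V(t) = (c^2 / (2 a)) * (exp(2 a t) - 1)
       = ((4/5)^2 / (2*(-4))) * (exp((-8) t) - 1)
       = 2/25 - 2*exp(-8*t)/25.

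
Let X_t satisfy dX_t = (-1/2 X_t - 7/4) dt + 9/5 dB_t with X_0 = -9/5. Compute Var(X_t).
Var(X_t) = 81/25 - 81*exp(-t)/25

The variance V(t) = Var(X_t) satisfies V'(t) = 2 a V(t) + c^2 with V(0) = 0 (drift coefficient is linear in X, diffusion is constant). With a = -1/2, c = 9/5, the solution is
  V(t) = (c^2 / (2 a)) * (exp(2 a t) - 1)
       = ((9/5)^2 / (2*(-1/2))) * (exp((-1) t) - 1)
       = 81/25 - 81*exp(-t)/25.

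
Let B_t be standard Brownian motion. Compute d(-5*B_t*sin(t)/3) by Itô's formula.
d(-5*B_t*sin(t)/3) = (-5*B_t*cos(t)/3) dt + (-5*sin(t)/3) dB_t

Itô's formula for f(t, x): d f(t, B_t) = (f_t + (1/2) f_xx) dt + f_x dB_t. Compute partials of f(t, x) = -5*x*sin(t)/3:
  f_t(t,x)  = -5*x*cos(t)/3
  f_x(t,x)  = -5*sin(t)/3
  f_xx(t,x) = 0
Assemble drift = f_t + (1/2) f_xx = -5*x*cos(t)/3 and diffusion = f_x = -5*sin(t)/3. Substituting x = B_t:
  d(-5*B_t*sin(t)/3) = (-5*B_t*cos(t)/3) dt + (-5*sin(t)/3) dB_t.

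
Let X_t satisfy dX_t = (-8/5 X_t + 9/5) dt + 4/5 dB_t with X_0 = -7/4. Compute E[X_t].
E[X_t] = 9/8 - 23*exp(-8*t/5)/8

Taking expectations and using E[dB_t] = 0, the mean m(t) = E[X_t] satisfies the ODE m'(t) = a m(t) + b with m(0) = x_0. With a = -8/5, b = 9/5, x_0 = -7/4, the solution is
  m(t) = x_0 * exp(a t) + (b/a) * (exp(a t) - 1)
       = (-7/4) * exp((-8/5) t) + ((9/5)/(-8/5)) * (exp((-8/5) t) - 1)
       = 9/8 - 23*exp(-8*t/5)/8.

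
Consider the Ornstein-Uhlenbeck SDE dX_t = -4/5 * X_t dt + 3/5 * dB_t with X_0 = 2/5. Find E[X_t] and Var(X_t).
E[X_t] = 2*exp(-4*t/5)/5; Var(X_t) = 9/40 - 9*exp(-8*t/5)/40

The OU SDE dX = -theta X dt + sigma dB admits the integrating factor exp(theta t): d(exp(theta t) X_t) = sigma exp(theta t) dB_t. Integrating from 0 to t:
  X_t = x_0 * exp(-theta t) + sigma * int_0^t exp(-theta (t-s)) dB_s.
The Itô integral has mean 0 and (by the Itô isometry) variance sigma^2 * int_0^t exp(-2 theta (t - s)) ds = sigma^2 * (1 - exp(-2 theta t)) / (2 theta).
With theta = 4/5, sigma = 3/5, x_0 = 2/5:
  E[X_t] = 2/5 * exp(-4/5 t) = 2*exp(-4*t/5)/5
  Var(X_t) = (3/5)^2 * (1 - exp(-2*4/5 t)) / (2 * 4/5) = 9/40 - 9*exp(-8*t/5)/40.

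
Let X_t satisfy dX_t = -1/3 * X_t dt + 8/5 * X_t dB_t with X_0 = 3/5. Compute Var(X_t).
Var(X_t) = (9*exp(64*t/25) - 9)*exp(-2*t/3)/25

For GBM dX = mu X dt + sigma X dB with X_0 = x_0, apply Itô to Y = log X: dY = (mu - sigma^2/2) dt + sigma dB, so Y_t = log(x_0) + (mu - sigma^2/2) t + sigma B_t and hence X_t = x_0 * exp((mu - sigma^2/2) t + sigma B_t).
With mu = -1/3, sigma = 8/5, x_0 = 3/5, this gives:
  X_t = 3/5 * exp((-121/75) * t + (8/5) * B_t).
Since sigma*B_t ~ Normal(0, sigma^2 t), E[exp(sigma*B_t)] = exp(sigma^2 t / 2); so E[X_t] = x_0 * exp((mu - sigma^2/2) t) * exp(sigma^2 t / 2) = x_0 * exp(mu t) = 3*exp(-t/3)/5.
Var(X_t) = E[X_t^2] - (E[X_t])^2 = x_0^2 * exp(2 mu t) * (exp(sigma^2 t) - 1) = (9*exp(64*t/25) - 9)*exp(-2*t/3)/25.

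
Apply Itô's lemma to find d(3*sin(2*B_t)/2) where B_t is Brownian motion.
d(3*sin(2*B_t)/2) = (-3*sin(2*B_t)) dt + (3*cos(2*B_t)) dB_t

Itô's formula for f(B_t) gives d f(B_t) = f'(B_t) dB_t + (1/2) f''(B_t) dt. Compute derivatives of f(x) = 3*sin(2*x)/2:
  f'(x)  = 3*cos(2*x)
  f''(x) = -6*sin(2*x)
Substitute x = B_t and multiply the f'' term by 1/2:
  drift     = (1/2) * (-6*sin(2*x)) evaluated at B_t = -3*sin(2*B_t)
  diffusion = (3*cos(2*x)) evaluated at B_t = 3*cos(2*B_t)
Therefore d(3*sin(2*B_t)/2) = (-3*sin(2*B_t)) dt + (3*cos(2*B_t)) dB_t.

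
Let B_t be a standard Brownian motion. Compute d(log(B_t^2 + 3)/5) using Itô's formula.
d(log(B_t^2 + 3)/5) = ((3 - B_t^2)/(5*(B_t^2 + 3)^2)) dt + (2*B_t/(5*(B_t^2 + 3))) dB_t

Itô's formula for f(B_t) gives d f(B_t) = f'(B_t) dB_t + (1/2) f''(B_t) dt. Compute derivatives of f(x) = log(x^2 + 3)/5:
  f'(x)  = 2*x/(5*(x^2 + 3))
  f''(x) = 2*(3 - x^2)/(5*(x^2 + 3)^2)
Substitute x = B_t and multiply the f'' term by 1/2:
  drift     = (1/2) * (2*(3 - x^2)/(5*(x^2 + 3)^2)) evaluated at B_t = (3 - B_t^2)/(5*(B_t^2 + 3)^2)
  diffusion = (2*x/(5*(x^2 + 3))) evaluated at B_t = 2*B_t/(5*(B_t^2 + 3))
Therefore d(log(B_t^2 + 3)/5) = ((3 - B_t^2)/(5*(B_t^2 + 3)^2)) dt + (2*B_t/(5*(B_t^2 + 3))) dB_t.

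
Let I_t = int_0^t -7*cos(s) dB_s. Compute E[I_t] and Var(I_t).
E[I_t] = 0; Var(I_t) = 49*t/2 + 49*sin(2*t)/4

The Itô integral of a deterministic integrand f(s) has mean 0 because each increment f(s) * (B_{s+ds} - B_s) has mean 0. By the Itô isometry:
  Var( int_0^t f(s) dB_s ) = E[ (int_0^t f(s) dB_s)^2 ] = int_0^t f(s)^2 ds.
Here f(s) = -7*cos(s), so f(s)^2 = 49*cos(s)^2. Integrate:
  int_0^t (49*cos(s)^2) ds = 49*t/2 + 49*sin(2*t)/4.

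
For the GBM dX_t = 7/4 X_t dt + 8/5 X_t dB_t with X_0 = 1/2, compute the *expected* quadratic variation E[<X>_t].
E[<X>_t] = 32*exp(303*t/50)/303 - 32/303

<X>_t = int_0^t ((8/5) * X_s)^2 ds. Taking expectation inside the integral: E[<X>_t] = (8/5)^2 * int_0^t E[X_s^2] ds. For GBM, E[X_s^2] = x_0^2 * exp((2 mu + sigma^2) s). Integrating:
  E[<X>_t] = (8/5)^2 * (1/2)^2 * (exp((2*(7/4) + (8/5)^2) t) - 1) / (2*(7/4) + (8/5)^2)
           = (8/5)^2 * (1/2)^2 * (exp((303/50) t) - 1) / (303/50) = 32*exp(303*t/50)/303 - 32/303.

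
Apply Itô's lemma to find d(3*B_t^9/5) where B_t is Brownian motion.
d(3*B_t^9/5) = (108*B_t^7/5) dt + (27*B_t^8/5) dB_t

Itô's formula for f(B_t) gives d f(B_t) = f'(B_t) dB_t + (1/2) f''(B_t) dt. Compute derivatives of f(x) = 3*x^9/5:
  f'(x)  = 27*x^8/5
  f''(x) = 216*x^7/5
Substitute x = B_t and multiply the f'' term by 1/2:
  drift     = (1/2) * (216*x^7/5) evaluated at B_t = 108*B_t^7/5
  diffusion = (27*x^8/5) evaluated at B_t = 27*B_t^8/5
Therefore d(3*B_t^9/5) = (108*B_t^7/5) dt + (27*B_t^8/5) dB_t.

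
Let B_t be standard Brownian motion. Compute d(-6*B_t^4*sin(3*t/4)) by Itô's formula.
d(-6*B_t^4*sin(3*t/4)) = (-9*B_t^2*(B_t^2*cos(3*t/4) + 8*sin(3*t/4))/2) dt + (-24*B_t^3*sin(3*t/4)) dB_t

Itô's formula for f(t, x): d f(t, B_t) = (f_t + (1/2) f_xx) dt + f_x dB_t. Compute partials of f(t, x) = -6*x^4*sin(3*t/4):
  f_t(t,x)  = -9*x^4*cos(3*t/4)/2
  f_x(t,x)  = -24*x^3*sin(3*t/4)
  f_xx(t,x) = -72*x^2*sin(3*t/4)
Assemble drift = f_t + (1/2) f_xx = -9*x^2*(x^2*cos(3*t/4) + 8*sin(3*t/4))/2 and diffusion = f_x = -24*x^3*sin(3*t/4). Substituting x = B_t:
  d(-6*B_t^4*sin(3*t/4)) = (-9*B_t^2*(B_t^2*cos(3*t/4) + 8*sin(3*t/4))/2) dt + (-24*B_t^3*sin(3*t/4)) dB_t.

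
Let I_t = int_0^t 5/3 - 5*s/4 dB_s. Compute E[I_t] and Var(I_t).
E[I_t] = 0; Var(I_t) = 25*t*(3*t^2 - 12*t + 16)/144

The Itô integral of a deterministic integrand f(s) has mean 0 because each increment f(s) * (B_{s+ds} - B_s) has mean 0. By the Itô isometry:
  Var( int_0^t f(s) dB_s ) = E[ (int_0^t f(s) dB_s)^2 ] = int_0^t f(s)^2 ds.
Here f(s) = 5/3 - 5*s/4, so f(s)^2 = 25*(3*s - 4)^2/144. Integrate:
  int_0^t (25*(3*s - 4)^2/144) ds = 25*t*(3*t^2 - 12*t + 16)/144.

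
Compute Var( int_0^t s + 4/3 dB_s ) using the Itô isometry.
Var = t*(3*t^2 + 12*t + 16)/9

The Itô integral of a deterministic integrand f(s) has mean 0 because each increment f(s) * (B_{s+ds} - B_s) has mean 0. By the Itô isometry:
  Var( int_0^t f(s) dB_s ) = E[ (int_0^t f(s) dB_s)^2 ] = int_0^t f(s)^2 ds.
Here f(s) = s + 4/3, so f(s)^2 = (3*s + 4)^2/9. Integrate:
  int_0^t ((3*s + 4)^2/9) ds = t*(3*t^2 + 12*t + 16)/9.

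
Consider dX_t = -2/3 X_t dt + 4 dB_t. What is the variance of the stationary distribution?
lim Var(X_t) = 12

The OU SDE dX = -theta X dt + sigma dB admits the integrating factor exp(theta t): d(exp(theta t) X_t) = sigma exp(theta t) dB_t. Integrating from 0 to t gives X_t = x_0 * exp(-theta t) + sigma * int_0^t exp(-theta (t-s)) dB_s for any initial x_0. The Itô integral has variance (by the Itô isometry) sigma^2 * int_0^t exp(-2 theta (t - s)) ds = sigma^2 * (1 - exp(-2 theta t)) / (2 theta), independent of x_0.
With theta = 2/3, sigma = 4:
  Var(X_t) = (4)^2 * (1 - exp(-2*2/3 t)) / (2 * 2/3) = 12 - 12*exp(-4*t/3).
As t -> infinity, exp(-2*2/3 t) -> 0, so the stationary variance is sigma^2 / (2 theta) = 12.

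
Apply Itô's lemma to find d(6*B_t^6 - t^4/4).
d(6*B_t^6 - t^4/4) = (90*B_t^4 - t^3) dt + (36*B_t^5) dB_t

Itô's formula for f(t, x): d f(t, B_t) = (f_t + (1/2) f_xx) dt + f_x dB_t. Compute partials of f(t, x) = -t^4/4 + 6*x^6:
  f_t(t,x)  = -t^3
  f_x(t,x)  = 36*x^5
  f_xx(t,x) = 180*x^4
Assemble drift = f_t + (1/2) f_xx = -t^3 + 90*x^4 and diffusion = f_x = 36*x^5. Substituting x = B_t:
  d(6*B_t^6 - t^4/4) = (90*B_t^4 - t^3) dt + (36*B_t^5) dB_t.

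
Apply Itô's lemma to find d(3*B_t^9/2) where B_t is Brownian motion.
d(3*B_t^9/2) = (54*B_t^7) dt + (27*B_t^8/2) dB_t

Itô's formula for f(B_t) gives d f(B_t) = f'(B_t) dB_t + (1/2) f''(B_t) dt. Compute derivatives of f(x) = 3*x^9/2:
  f'(x)  = 27*x^8/2
  f''(x) = 108*x^7
Substitute x = B_t and multiply the f'' term by 1/2:
  drift     = (1/2) * (108*x^7) evaluated at B_t = 54*B_t^7
  diffusion = (27*x^8/2) evaluated at B_t = 27*B_t^8/2
Therefore d(3*B_t^9/2) = (54*B_t^7) dt + (27*B_t^8/2) dB_t.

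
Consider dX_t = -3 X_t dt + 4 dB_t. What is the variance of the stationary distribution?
lim Var(X_t) = 8/3

The OU SDE dX = -theta X dt + sigma dB admits the integrating factor exp(theta t): d(exp(theta t) X_t) = sigma exp(theta t) dB_t. Integrating from 0 to t gives X_t = x_0 * exp(-theta t) + sigma * int_0^t exp(-theta (t-s)) dB_s for any initial x_0. The Itô integral has variance (by the Itô isometry) sigma^2 * int_0^t exp(-2 theta (t - s)) ds = sigma^2 * (1 - exp(-2 theta t)) / (2 theta), independent of x_0.
With theta = 3, sigma = 4:
  Var(X_t) = (4)^2 * (1 - exp(-2*3 t)) / (2 * 3) = 8/3 - 8*exp(-6*t)/3.
As t -> infinity, exp(-2*3 t) -> 0, so the stationary variance is sigma^2 / (2 theta) = 8/3.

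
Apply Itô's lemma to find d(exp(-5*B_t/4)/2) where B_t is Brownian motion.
d(exp(-5*B_t/4)/2) = (25*exp(-5*B_t/4)/64) dt + (-5*exp(-5*B_t/4)/8) dB_t

Itô's formula for f(B_t) gives d f(B_t) = f'(B_t) dB_t + (1/2) f''(B_t) dt. Compute derivatives of f(x) = exp(-5*x/4)/2:
  f'(x)  = -5*exp(-5*x/4)/8
  f''(x) = 25*exp(-5*x/4)/32
Substitute x = B_t and multiply the f'' term by 1/2:
  drift     = (1/2) * (25*exp(-5*x/4)/32) evaluated at B_t = 25*exp(-5*B_t/4)/64
  diffusion = (-5*exp(-5*x/4)/8) evaluated at B_t = -5*exp(-5*B_t/4)/8
Therefore d(exp(-5*B_t/4)/2) = (25*exp(-5*B_t/4)/64) dt + (-5*exp(-5*B_t/4)/8) dB_t.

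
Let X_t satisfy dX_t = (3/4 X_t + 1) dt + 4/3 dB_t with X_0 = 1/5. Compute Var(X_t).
Var(X_t) = 32*exp(3*t/2)/27 - 32/27

The variance V(t) = Var(X_t) satisfies V'(t) = 2 a V(t) + c^2 with V(0) = 0 (drift coefficient is linear in X, diffusion is constant). With a = 3/4, c = 4/3, the solution is
  V(t) = (c^2 / (2 a)) * (exp(2 a t) - 1)
       = ((4/3)^2 / (2*(3/4))) * (exp((3/2) t) - 1)
       = 32*exp(3*t/2)/27 - 32/27.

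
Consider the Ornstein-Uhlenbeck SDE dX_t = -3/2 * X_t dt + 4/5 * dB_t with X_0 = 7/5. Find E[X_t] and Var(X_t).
E[X_t] = 7*exp(-3*t/2)/5; Var(X_t) = 16/75 - 16*exp(-3*t)/75

The OU SDE dX = -theta X dt + sigma dB admits the integrating factor exp(theta t): d(exp(theta t) X_t) = sigma exp(theta t) dB_t. Integrating from 0 to t:
  X_t = x_0 * exp(-theta t) + sigma * int_0^t exp(-theta (t-s)) dB_s.
The Itô integral has mean 0 and (by the Itô isometry) variance sigma^2 * int_0^t exp(-2 theta (t - s)) ds = sigma^2 * (1 - exp(-2 theta t)) / (2 theta).
With theta = 3/2, sigma = 4/5, x_0 = 7/5:
  E[X_t] = 7/5 * exp(-3/2 t) = 7*exp(-3*t/2)/5
  Var(X_t) = (4/5)^2 * (1 - exp(-2*3/2 t)) / (2 * 3/2) = 16/75 - 16*exp(-3*t)/75.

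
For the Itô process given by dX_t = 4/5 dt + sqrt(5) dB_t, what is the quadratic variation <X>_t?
<X>_t = 5*t

For an Itô process dX_t = a(t) dt + b(t) dB_t, the quadratic variation is <X>_t = int_0^t b(s)^2 ds (the drift term does not contribute). Here b(s) = sqrt(5), so
  b(s)^2 = 5.
Integrating from 0 to t:
  <X>_t = int_0^t (5) ds = 5*t.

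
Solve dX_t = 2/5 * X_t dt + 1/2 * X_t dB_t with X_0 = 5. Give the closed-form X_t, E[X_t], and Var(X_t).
X_t = 5 * exp((11/40) t + (1/2) B_t); E[X_t] = 5*exp(2*t/5); Var(X_t) = 25*(exp(t/4) - 1)*exp(4*t/5)

For GBM dX = mu X dt + sigma X dB with X_0 = x_0, apply Itô to Y = log X: dY = (mu - sigma^2/2) dt + sigma dB, so Y_t = log(x_0) + (mu - sigma^2/2) t + sigma B_t and hence X_t = x_0 * exp((mu - sigma^2/2) t + sigma B_t).
With mu = 2/5, sigma = 1/2, x_0 = 5, this gives:
  X_t = 5 * exp((11/40) * t + (1/2) * B_t).
Since sigma*B_t ~ Normal(0, sigma^2 t), E[exp(sigma*B_t)] = exp(sigma^2 t / 2); so E[X_t] = x_0 * exp((mu - sigma^2/2) t) * exp(sigma^2 t / 2) = x_0 * exp(mu t) = 5*exp(2*t/5).
Var(X_t) = E[X_t^2] - (E[X_t])^2 = x_0^2 * exp(2 mu t) * (exp(sigma^2 t) - 1) = 25*(exp(t/4) - 1)*exp(4*t/5).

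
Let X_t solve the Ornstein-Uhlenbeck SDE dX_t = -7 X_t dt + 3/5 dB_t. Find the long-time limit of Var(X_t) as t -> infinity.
lim Var(X_t) = 9/350

The OU SDE dX = -theta X dt + sigma dB admits the integrating factor exp(theta t): d(exp(theta t) X_t) = sigma exp(theta t) dB_t. Integrating from 0 to t gives X_t = x_0 * exp(-theta t) + sigma * int_0^t exp(-theta (t-s)) dB_s for any initial x_0. The Itô integral has variance (by the Itô isometry) sigma^2 * int_0^t exp(-2 theta (t - s)) ds = sigma^2 * (1 - exp(-2 theta t)) / (2 theta), independent of x_0.
With theta = 7, sigma = 3/5:
  Var(X_t) = (3/5)^2 * (1 - exp(-2*7 t)) / (2 * 7) = 9/350 - 9*exp(-14*t)/350.
As t -> infinity, exp(-2*7 t) -> 0, so the stationary variance is sigma^2 / (2 theta) = 9/350.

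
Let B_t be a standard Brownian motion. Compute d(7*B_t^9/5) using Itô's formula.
d(7*B_t^9/5) = (252*B_t^7/5) dt + (63*B_t^8/5) dB_t

Itô's formula for f(B_t) gives d f(B_t) = f'(B_t) dB_t + (1/2) f''(B_t) dt. Compute derivatives of f(x) = 7*x^9/5:
  f'(x)  = 63*x^8/5
  f''(x) = 504*x^7/5
Substitute x = B_t and multiply the f'' term by 1/2:
  drift     = (1/2) * (504*x^7/5) evaluated at B_t = 252*B_t^7/5
  diffusion = (63*x^8/5) evaluated at B_t = 63*B_t^8/5
Therefore d(7*B_t^9/5) = (252*B_t^7/5) dt + (63*B_t^8/5) dB_t.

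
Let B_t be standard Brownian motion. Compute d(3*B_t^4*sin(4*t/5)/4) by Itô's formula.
d(3*B_t^4*sin(4*t/5)/4) = (3*B_t^2*(2*B_t^2*cos(4*t/5) + 15*sin(4*t/5))/10) dt + (3*B_t^3*sin(4*t/5)) dB_t

Itô's formula for f(t, x): d f(t, B_t) = (f_t + (1/2) f_xx) dt + f_x dB_t. Compute partials of f(t, x) = 3*x^4*sin(4*t/5)/4:
  f_t(t,x)  = 3*x^4*cos(4*t/5)/5
  f_x(t,x)  = 3*x^3*sin(4*t/5)
  f_xx(t,x) = 9*x^2*sin(4*t/5)
Assemble drift = f_t + (1/2) f_xx = 3*x^2*(2*x^2*cos(4*t/5) + 15*sin(4*t/5))/10 and diffusion = f_x = 3*x^3*sin(4*t/5). Substituting x = B_t:
  d(3*B_t^4*sin(4*t/5)/4) = (3*B_t^2*(2*B_t^2*cos(4*t/5) + 15*sin(4*t/5))/10) dt + (3*B_t^3*sin(4*t/5)) dB_t.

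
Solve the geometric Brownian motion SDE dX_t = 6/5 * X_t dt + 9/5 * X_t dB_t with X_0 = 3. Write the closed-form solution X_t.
X_t = 3 * exp((-21/50) * t + (9/5) * B_t)

For GBM dX = mu X dt + sigma X dB with X_0 = x_0, apply Itô to Y = log X: dY = (mu - sigma^2/2) dt + sigma dB, so Y_t = log(x_0) + (mu - sigma^2/2) t + sigma B_t and hence X_t = x_0 * exp((mu - sigma^2/2) t + sigma B_t).
With mu = 6/5, sigma = 9/5, x_0 = 3, this gives:
  X_t = 3 * exp((-21/50) * t + (9/5) * B_t).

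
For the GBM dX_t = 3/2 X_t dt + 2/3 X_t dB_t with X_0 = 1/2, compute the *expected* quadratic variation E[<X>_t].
E[<X>_t] = exp(31*t/9)/31 - 1/31

<X>_t = int_0^t ((2/3) * X_s)^2 ds. Taking expectation inside the integral: E[<X>_t] = (2/3)^2 * int_0^t E[X_s^2] ds. For GBM, E[X_s^2] = x_0^2 * exp((2 mu + sigma^2) s). Integrating:
  E[<X>_t] = (2/3)^2 * (1/2)^2 * (exp((2*(3/2) + (2/3)^2) t) - 1) / (2*(3/2) + (2/3)^2)
           = (2/3)^2 * (1/2)^2 * (exp((31/9) t) - 1) / (31/9) = exp(31*t/9)/31 - 1/31.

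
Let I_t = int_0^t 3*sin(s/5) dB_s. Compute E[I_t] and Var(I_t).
E[I_t] = 0; Var(I_t) = 9*t/2 - 45*sin(2*t/5)/4

The Itô integral of a deterministic integrand f(s) has mean 0 because each increment f(s) * (B_{s+ds} - B_s) has mean 0. By the Itô isometry:
  Var( int_0^t f(s) dB_s ) = E[ (int_0^t f(s) dB_s)^2 ] = int_0^t f(s)^2 ds.
Here f(s) = 3*sin(s/5), so f(s)^2 = 9*sin(s/5)^2. Integrate:
  int_0^t (9*sin(s/5)^2) ds = 9*t/2 - 45*sin(2*t/5)/4.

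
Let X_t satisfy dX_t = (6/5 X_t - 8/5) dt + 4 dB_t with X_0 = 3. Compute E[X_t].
E[X_t] = 5*exp(6*t/5)/3 + 4/3

Taking expectations and using E[dB_t] = 0, the mean m(t) = E[X_t] satisfies the ODE m'(t) = a m(t) + b with m(0) = x_0. With a = 6/5, b = -8/5, x_0 = 3, the solution is
  m(t) = x_0 * exp(a t) + (b/a) * (exp(a t) - 1)
       = 3 * exp((6/5) t) + ((-8/5)/(6/5)) * (exp((6/5) t) - 1)
       = 5*exp(6*t/5)/3 + 4/3.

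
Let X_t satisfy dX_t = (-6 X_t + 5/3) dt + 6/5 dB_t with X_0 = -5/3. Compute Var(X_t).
Var(X_t) = 3/25 - 3*exp(-12*t)/25

The variance V(t) = Var(X_t) satisfies V'(t) = 2 a V(t) + c^2 with V(0) = 0 (drift coefficient is linear in X, diffusion is constant). With a = -6, c = 6/5, the solution is
  V(t) = (c^2 / (2 a)) * (exp(2 a t) - 1)
       = ((6/5)^2 / (2*(-6))) * (exp((-12) t) - 1)
       = 3/25 - 3*exp(-12*t)/25.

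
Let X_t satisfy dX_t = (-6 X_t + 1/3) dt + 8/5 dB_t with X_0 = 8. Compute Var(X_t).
Var(X_t) = 16/75 - 16*exp(-12*t)/75

The variance V(t) = Var(X_t) satisfies V'(t) = 2 a V(t) + c^2 with V(0) = 0 (drift coefficient is linear in X, diffusion is constant). With a = -6, c = 8/5, the solution is
  V(t) = (c^2 / (2 a)) * (exp(2 a t) - 1)
       = ((8/5)^2 / (2*(-6))) * (exp((-12) t) - 1)
       = 16/75 - 16*exp(-12*t)/75.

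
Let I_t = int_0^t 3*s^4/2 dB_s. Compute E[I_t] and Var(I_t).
E[I_t] = 0; Var(I_t) = t^9/4

The Itô integral of a deterministic integrand f(s) has mean 0 because each increment f(s) * (B_{s+ds} - B_s) has mean 0. By the Itô isometry:
  Var( int_0^t f(s) dB_s ) = E[ (int_0^t f(s) dB_s)^2 ] = int_0^t f(s)^2 ds.
Here f(s) = 3*s^4/2, so f(s)^2 = 9*s^8/4. Integrate:
  int_0^t (9*s^8/4) ds = t^9/4.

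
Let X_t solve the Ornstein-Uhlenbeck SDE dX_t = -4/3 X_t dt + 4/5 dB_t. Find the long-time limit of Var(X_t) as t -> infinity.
lim Var(X_t) = 6/25

The OU SDE dX = -theta X dt + sigma dB admits the integrating factor exp(theta t): d(exp(theta t) X_t) = sigma exp(theta t) dB_t. Integrating from 0 to t gives X_t = x_0 * exp(-theta t) + sigma * int_0^t exp(-theta (t-s)) dB_s for any initial x_0. The Itô integral has variance (by the Itô isometry) sigma^2 * int_0^t exp(-2 theta (t - s)) ds = sigma^2 * (1 - exp(-2 theta t)) / (2 theta), independent of x_0.
With theta = 4/3, sigma = 4/5:
  Var(X_t) = (4/5)^2 * (1 - exp(-2*4/3 t)) / (2 * 4/3) = 6/25 - 6*exp(-8*t/3)/25.
As t -> infinity, exp(-2*4/3 t) -> 0, so the stationary variance is sigma^2 / (2 theta) = 6/25.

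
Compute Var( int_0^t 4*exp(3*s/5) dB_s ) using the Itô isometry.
Var = 40*exp(6*t/5)/3 - 40/3

The Itô integral of a deterministic integrand f(s) has mean 0 because each increment f(s) * (B_{s+ds} - B_s) has mean 0. By the Itô isometry:
  Var( int_0^t f(s) dB_s ) = E[ (int_0^t f(s) dB_s)^2 ] = int_0^t f(s)^2 ds.
Here f(s) = 4*exp(3*s/5), so f(s)^2 = 16*exp(6*s/5). Integrate:
  int_0^t (16*exp(6*s/5)) ds = 40*exp(6*t/5)/3 - 40/3.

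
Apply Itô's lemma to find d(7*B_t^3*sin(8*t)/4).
d(7*B_t^3*sin(8*t)/4) = (14*B_t^3*cos(8*t) + 21*B_t*sin(8*t)/4) dt + (21*B_t^2*sin(8*t)/4) dB_t

Itô's formula for f(t, x): d f(t, B_t) = (f_t + (1/2) f_xx) dt + f_x dB_t. Compute partials of f(t, x) = 7*x^3*sin(8*t)/4:
  f_t(t,x)  = 14*x^3*cos(8*t)
  f_x(t,x)  = 21*x^2*sin(8*t)/4
  f_xx(t,x) = 21*x*sin(8*t)/2
Assemble drift = f_t + (1/2) f_xx = 14*x^3*cos(8*t) + 21*x*sin(8*t)/4 and diffusion = f_x = 21*x^2*sin(8*t)/4. Substituting x = B_t:
  d(7*B_t^3*sin(8*t)/4) = (14*B_t^3*cos(8*t) + 21*B_t*sin(8*t)/4) dt + (21*B_t^2*sin(8*t)/4) dB_t.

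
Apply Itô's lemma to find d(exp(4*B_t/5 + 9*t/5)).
d(exp(4*B_t/5 + 9*t/5)) = (53*exp(4*B_t/5 + 9*t/5)/25) dt + (4*exp(4*B_t/5 + 9*t/5)/5) dB_t

Itô's formula for f(t, x): d f(t, B_t) = (f_t + (1/2) f_xx) dt + f_x dB_t. Compute partials of f(t, x) = exp(9*t/5 + 4*x/5):
  f_t(t,x)  = 9*exp(9*t/5 + 4*x/5)/5
  f_x(t,x)  = 4*exp(9*t/5 + 4*x/5)/5
  f_xx(t,x) = 16*exp(9*t/5 + 4*x/5)/25
Assemble drift = f_t + (1/2) f_xx = 53*exp(9*t/5 + 4*x/5)/25 and diffusion = f_x = 4*exp(9*t/5 + 4*x/5)/5. Substituting x = B_t:
  d(exp(4*B_t/5 + 9*t/5)) = (53*exp(4*B_t/5 + 9*t/5)/25) dt + (4*exp(4*B_t/5 + 9*t/5)/5) dB_t.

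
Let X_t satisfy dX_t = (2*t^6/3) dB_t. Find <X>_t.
<X>_t = 4*t^13/117

For an Itô process dX_t = a(t) dt + b(t) dB_t, the quadratic variation is <X>_t = int_0^t b(s)^2 ds (the drift term does not contribute). Here b(s) = 2*s^6/3, so
  b(s)^2 = 4*s^12/9.
Integrating from 0 to t:
  <X>_t = int_0^t (4*s^12/9) ds = 4*t^13/117.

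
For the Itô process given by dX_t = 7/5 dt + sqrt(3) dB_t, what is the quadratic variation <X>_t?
<X>_t = 3*t

For an Itô process dX_t = a(t) dt + b(t) dB_t, the quadratic variation is <X>_t = int_0^t b(s)^2 ds (the drift term does not contribute). Here b(s) = sqrt(3), so
  b(s)^2 = 3.
Integrating from 0 to t:
  <X>_t = int_0^t (3) ds = 3*t.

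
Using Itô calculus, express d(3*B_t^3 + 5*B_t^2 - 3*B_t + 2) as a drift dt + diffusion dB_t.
d(3*B_t^3 + 5*B_t^2 - 3*B_t + 2) = (9*B_t + 5) dt + (9*B_t^2 + 10*B_t - 3) dB_t

Itô's formula for f(B_t) gives d f(B_t) = f'(B_t) dB_t + (1/2) f''(B_t) dt. Compute derivatives of f(x) = 3*x^3 + 5*x^2 - 3*x + 2:
  f'(x)  = 9*x^2 + 10*x - 3
  f''(x) = 18*x + 10
Substitute x = B_t and multiply the f'' term by 1/2:
  drift     = (1/2) * (18*x + 10) evaluated at B_t = 9*B_t + 5
  diffusion = (9*x^2 + 10*x - 3) evaluated at B_t = 9*B_t^2 + 10*B_t - 3
Therefore d(3*B_t^3 + 5*B_t^2 - 3*B_t + 2) = (9*B_t + 5) dt + (9*B_t^2 + 10*B_t - 3) dB_t.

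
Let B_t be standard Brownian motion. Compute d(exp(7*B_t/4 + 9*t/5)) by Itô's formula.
d(exp(7*B_t/4 + 9*t/5)) = (533*exp(7*B_t/4 + 9*t/5)/160) dt + (7*exp(7*B_t/4 + 9*t/5)/4) dB_t

Itô's formula for f(t, x): d f(t, B_t) = (f_t + (1/2) f_xx) dt + f_x dB_t. Compute partials of f(t, x) = exp(9*t/5 + 7*x/4):
  f_t(t,x)  = 9*exp(9*t/5 + 7*x/4)/5
  f_x(t,x)  = 7*exp(9*t/5 + 7*x/4)/4
  f_xx(t,x) = 49*exp(9*t/5 + 7*x/4)/16
Assemble drift = f_t + (1/2) f_xx = 533*exp(9*t/5 + 7*x/4)/160 and diffusion = f_x = 7*exp(9*t/5 + 7*x/4)/4. Substituting x = B_t:
  d(exp(7*B_t/4 + 9*t/5)) = (533*exp(7*B_t/4 + 9*t/5)/160) dt + (7*exp(7*B_t/4 + 9*t/5)/4) dB_t.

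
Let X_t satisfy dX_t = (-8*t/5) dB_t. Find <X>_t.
<X>_t = 64*t^3/75

For an Itô process dX_t = a(t) dt + b(t) dB_t, the quadratic variation is <X>_t = int_0^t b(s)^2 ds (the drift term does not contribute). Here b(s) = -8*s/5, so
  b(s)^2 = 64*s^2/25.
Integrating from 0 to t:
  <X>_t = int_0^t (64*s^2/25) ds = 64*t^3/75.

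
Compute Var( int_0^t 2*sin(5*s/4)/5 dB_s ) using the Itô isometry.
Var = 2*t/25 - 4*sin(5*t/2)/125

The Itô integral of a deterministic integrand f(s) has mean 0 because each increment f(s) * (B_{s+ds} - B_s) has mean 0. By the Itô isometry:
  Var( int_0^t f(s) dB_s ) = E[ (int_0^t f(s) dB_s)^2 ] = int_0^t f(s)^2 ds.
Here f(s) = 2*sin(5*s/4)/5, so f(s)^2 = 4*sin(5*s/4)^2/25. Integrate:
  int_0^t (4*sin(5*s/4)^2/25) ds = 2*t/25 - 4*sin(5*t/2)/125.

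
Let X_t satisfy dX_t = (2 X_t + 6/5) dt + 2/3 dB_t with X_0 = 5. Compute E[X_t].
E[X_t] = 28*exp(2*t)/5 - 3/5

Taking expectations and using E[dB_t] = 0, the mean m(t) = E[X_t] satisfies the ODE m'(t) = a m(t) + b with m(0) = x_0. With a = 2, b = 6/5, x_0 = 5, the solution is
  m(t) = x_0 * exp(a t) + (b/a) * (exp(a t) - 1)
       = 5 * exp(2 t) + ((6/5)/2) * (exp(2 t) - 1)
       = 28*exp(2*t)/5 - 3/5.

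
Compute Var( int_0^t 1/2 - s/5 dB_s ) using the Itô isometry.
Var = t*(4*t^2 - 30*t + 75)/300

The Itô integral of a deterministic integrand f(s) has mean 0 because each increment f(s) * (B_{s+ds} - B_s) has mean 0. By the Itô isometry:
  Var( int_0^t f(s) dB_s ) = E[ (int_0^t f(s) dB_s)^2 ] = int_0^t f(s)^2 ds.
Here f(s) = 1/2 - s/5, so f(s)^2 = (2*s - 5)^2/100. Integrate:
  int_0^t ((2*s - 5)^2/100) ds = t*(4*t^2 - 30*t + 75)/300.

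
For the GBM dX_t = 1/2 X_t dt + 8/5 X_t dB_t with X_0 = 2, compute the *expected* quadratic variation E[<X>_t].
E[<X>_t] = 256*exp(89*t/25)/89 - 256/89

<X>_t = int_0^t ((8/5) * X_s)^2 ds. Taking expectation inside the integral: E[<X>_t] = (8/5)^2 * int_0^t E[X_s^2] ds. For GBM, E[X_s^2] = x_0^2 * exp((2 mu + sigma^2) s). Integrating:
  E[<X>_t] = (8/5)^2 * 2^2 * (exp((2*(1/2) + (8/5)^2) t) - 1) / (2*(1/2) + (8/5)^2)
           = (8/5)^2 * 2^2 * (exp((89/25) t) - 1) / (89/25) = 256*exp(89*t/25)/89 - 256/89.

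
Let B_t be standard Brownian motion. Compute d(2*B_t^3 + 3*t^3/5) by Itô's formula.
d(2*B_t^3 + 3*t^3/5) = (6*B_t + 9*t^2/5) dt + (6*B_t^2) dB_t

Itô's formula for f(t, x): d f(t, B_t) = (f_t + (1/2) f_xx) dt + f_x dB_t. Compute partials of f(t, x) = 3*t^3/5 + 2*x^3:
  f_t(t,x)  = 9*t^2/5
  f_x(t,x)  = 6*x^2
  f_xx(t,x) = 12*x
Assemble drift = f_t + (1/2) f_xx = 9*t^2/5 + 6*x and diffusion = f_x = 6*x^2. Substituting x = B_t:
  d(2*B_t^3 + 3*t^3/5) = (6*B_t + 9*t^2/5) dt + (6*B_t^2) dB_t.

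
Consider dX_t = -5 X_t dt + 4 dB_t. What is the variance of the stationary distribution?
lim Var(X_t) = 8/5

The OU SDE dX = -theta X dt + sigma dB admits the integrating factor exp(theta t): d(exp(theta t) X_t) = sigma exp(theta t) dB_t. Integrating from 0 to t gives X_t = x_0 * exp(-theta t) + sigma * int_0^t exp(-theta (t-s)) dB_s for any initial x_0. The Itô integral has variance (by the Itô isometry) sigma^2 * int_0^t exp(-2 theta (t - s)) ds = sigma^2 * (1 - exp(-2 theta t)) / (2 theta), independent of x_0.
With theta = 5, sigma = 4:
  Var(X_t) = (4)^2 * (1 - exp(-2*5 t)) / (2 * 5) = 8/5 - 8*exp(-10*t)/5.
As t -> infinity, exp(-2*5 t) -> 0, so the stationary variance is sigma^2 / (2 theta) = 8/5.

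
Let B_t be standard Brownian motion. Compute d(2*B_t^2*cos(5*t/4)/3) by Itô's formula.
d(2*B_t^2*cos(5*t/4)/3) = (-5*B_t^2*sin(5*t/4)/6 + 2*cos(5*t/4)/3) dt + (4*B_t*cos(5*t/4)/3) dB_t

Itô's formula for f(t, x): d f(t, B_t) = (f_t + (1/2) f_xx) dt + f_x dB_t. Compute partials of f(t, x) = 2*x^2*cos(5*t/4)/3:
  f_t(t,x)  = -5*x^2*sin(5*t/4)/6
  f_x(t,x)  = 4*x*cos(5*t/4)/3
  f_xx(t,x) = 4*cos(5*t/4)/3
Assemble drift = f_t + (1/2) f_xx = -5*x^2*sin(5*t/4)/6 + 2*cos(5*t/4)/3 and diffusion = f_x = 4*x*cos(5*t/4)/3. Substituting x = B_t:
  d(2*B_t^2*cos(5*t/4)/3) = (-5*B_t^2*sin(5*t/4)/6 + 2*cos(5*t/4)/3) dt + (4*B_t*cos(5*t/4)/3) dB_t.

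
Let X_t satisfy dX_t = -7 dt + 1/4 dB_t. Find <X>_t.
<X>_t = t/16

For an Itô process dX_t = a(t) dt + b(t) dB_t, the quadratic variation is <X>_t = int_0^t b(s)^2 ds (the drift term does not contribute). Here b(s) = 1/4, so
  b(s)^2 = 1/16.
Integrating from 0 to t:
  <X>_t = int_0^t (1/16) ds = t/16.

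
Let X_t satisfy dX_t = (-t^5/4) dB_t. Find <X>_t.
<X>_t = t^11/176

For an Itô process dX_t = a(t) dt + b(t) dB_t, the quadratic variation is <X>_t = int_0^t b(s)^2 ds (the drift term does not contribute). Here b(s) = -s^5/4, so
  b(s)^2 = s^10/16.
Integrating from 0 to t:
  <X>_t = int_0^t (s^10/16) ds = t^11/176.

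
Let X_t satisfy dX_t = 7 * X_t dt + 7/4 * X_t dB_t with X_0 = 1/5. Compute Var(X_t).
Var(X_t) = (exp(49*t/16) - 1)*exp(14*t)/25

For GBM dX = mu X dt + sigma X dB with X_0 = x_0, apply Itô to Y = log X: dY = (mu - sigma^2/2) dt + sigma dB, so Y_t = log(x_0) + (mu - sigma^2/2) t + sigma B_t and hence X_t = x_0 * exp((mu - sigma^2/2) t + sigma B_t).
With mu = 7, sigma = 7/4, x_0 = 1/5, this gives:
  X_t = 1/5 * exp((175/32) * t + (7/4) * B_t).
Since sigma*B_t ~ Normal(0, sigma^2 t), E[exp(sigma*B_t)] = exp(sigma^2 t / 2); so E[X_t] = x_0 * exp((mu - sigma^2/2) t) * exp(sigma^2 t / 2) = x_0 * exp(mu t) = exp(7*t)/5.
Var(X_t) = E[X_t^2] - (E[X_t])^2 = x_0^2 * exp(2 mu t) * (exp(sigma^2 t) - 1) = (exp(49*t/16) - 1)*exp(14*t)/25.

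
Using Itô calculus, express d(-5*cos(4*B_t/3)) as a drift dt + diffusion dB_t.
d(-5*cos(4*B_t/3)) = (40*cos(4*B_t/3)/9) dt + (20*sin(4*B_t/3)/3) dB_t

Itô's formula for f(B_t) gives d f(B_t) = f'(B_t) dB_t + (1/2) f''(B_t) dt. Compute derivatives of f(x) = -5*cos(4*x/3):
  f'(x)  = 20*sin(4*x/3)/3
  f''(x) = 80*cos(4*x/3)/9
Substitute x = B_t and multiply the f'' term by 1/2:
  drift     = (1/2) * (80*cos(4*x/3)/9) evaluated at B_t = 40*cos(4*B_t/3)/9
  diffusion = (20*sin(4*x/3)/3) evaluated at B_t = 20*sin(4*B_t/3)/3
Therefore d(-5*cos(4*B_t/3)) = (40*cos(4*B_t/3)/9) dt + (20*sin(4*B_t/3)/3) dB_t.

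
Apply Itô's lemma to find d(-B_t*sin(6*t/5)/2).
d(-B_t*sin(6*t/5)/2) = (-3*B_t*cos(6*t/5)/5) dt + (-sin(6*t/5)/2) dB_t

Itô's formula for f(t, x): d f(t, B_t) = (f_t + (1/2) f_xx) dt + f_x dB_t. Compute partials of f(t, x) = -x*sin(6*t/5)/2:
  f_t(t,x)  = -3*x*cos(6*t/5)/5
  f_x(t,x)  = -sin(6*t/5)/2
  f_xx(t,x) = 0
Assemble drift = f_t + (1/2) f_xx = -3*x*cos(6*t/5)/5 and diffusion = f_x = -sin(6*t/5)/2. Substituting x = B_t:
  d(-B_t*sin(6*t/5)/2) = (-3*B_t*cos(6*t/5)/5) dt + (-sin(6*t/5)/2) dB_t.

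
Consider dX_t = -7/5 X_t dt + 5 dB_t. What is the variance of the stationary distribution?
lim Var(X_t) = 125/14

The OU SDE dX = -theta X dt + sigma dB admits the integrating factor exp(theta t): d(exp(theta t) X_t) = sigma exp(theta t) dB_t. Integrating from 0 to t gives X_t = x_0 * exp(-theta t) + sigma * int_0^t exp(-theta (t-s)) dB_s for any initial x_0. The Itô integral has variance (by the Itô isometry) sigma^2 * int_0^t exp(-2 theta (t - s)) ds = sigma^2 * (1 - exp(-2 theta t)) / (2 theta), independent of x_0.
With theta = 7/5, sigma = 5:
  Var(X_t) = (5)^2 * (1 - exp(-2*7/5 t)) / (2 * 7/5) = 125/14 - 125*exp(-14*t/5)/14.
As t -> infinity, exp(-2*7/5 t) -> 0, so the stationary variance is sigma^2 / (2 theta) = 125/14.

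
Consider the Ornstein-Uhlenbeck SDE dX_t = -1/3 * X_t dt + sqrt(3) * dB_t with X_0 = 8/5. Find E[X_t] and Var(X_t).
E[X_t] = 8*exp(-t/3)/5; Var(X_t) = 9/2 - 9*exp(-2*t/3)/2

The OU SDE dX = -theta X dt + sigma dB admits the integrating factor exp(theta t): d(exp(theta t) X_t) = sigma exp(theta t) dB_t. Integrating from 0 to t:
  X_t = x_0 * exp(-theta t) + sigma * int_0^t exp(-theta (t-s)) dB_s.
The Itô integral has mean 0 and (by the Itô isometry) variance sigma^2 * int_0^t exp(-2 theta (t - s)) ds = sigma^2 * (1 - exp(-2 theta t)) / (2 theta).
With theta = 1/3, sigma = sqrt(3), x_0 = 8/5:
  E[X_t] = 8/5 * exp(-1/3 t) = 8*exp(-t/3)/5
  Var(X_t) = (sqrt(3))^2 * (1 - exp(-2*1/3 t)) / (2 * 1/3) = 9/2 - 9*exp(-2*t/3)/2.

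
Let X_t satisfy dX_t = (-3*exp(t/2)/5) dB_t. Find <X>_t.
<X>_t = 9*exp(t)/25 - 9/25

For an Itô process dX_t = a(t) dt + b(t) dB_t, the quadratic variation is <X>_t = int_0^t b(s)^2 ds (the drift term does not contribute). Here b(s) = -3*exp(s/2)/5, so
  b(s)^2 = 9*exp(s)/25.
Integrating from 0 to t:
  <X>_t = int_0^t (9*exp(s)/25) ds = 9*exp(t)/25 - 9/25.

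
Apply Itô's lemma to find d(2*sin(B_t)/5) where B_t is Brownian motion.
d(2*sin(B_t)/5) = (-sin(B_t)/5) dt + (2*cos(B_t)/5) dB_t

Itô's formula for f(B_t) gives d f(B_t) = f'(B_t) dB_t + (1/2) f''(B_t) dt. Compute derivatives of f(x) = 2*sin(x)/5:
  f'(x)  = 2*cos(x)/5
  f''(x) = -2*sin(x)/5
Substitute x = B_t and multiply the f'' term by 1/2:
  drift     = (1/2) * (-2*sin(x)/5) evaluated at B_t = -sin(B_t)/5
  diffusion = (2*cos(x)/5) evaluated at B_t = 2*cos(B_t)/5
Therefore d(2*sin(B_t)/5) = (-sin(B_t)/5) dt + (2*cos(B_t)/5) dB_t.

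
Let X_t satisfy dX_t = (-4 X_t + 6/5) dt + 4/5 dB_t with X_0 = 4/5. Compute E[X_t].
E[X_t] = 3/10 + exp(-4*t)/2

Taking expectations and using E[dB_t] = 0, the mean m(t) = E[X_t] satisfies the ODE m'(t) = a m(t) + b with m(0) = x_0. With a = -4, b = 6/5, x_0 = 4/5, the solution is
  m(t) = x_0 * exp(a t) + (b/a) * (exp(a t) - 1)
       = (4/5) * exp((-4) t) + ((6/5)/(-4)) * (exp((-4) t) - 1)
       = 3/10 + exp(-4*t)/2.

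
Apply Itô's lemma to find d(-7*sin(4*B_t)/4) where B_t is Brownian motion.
d(-7*sin(4*B_t)/4) = (14*sin(4*B_t)) dt + (-7*cos(4*B_t)) dB_t

Itô's formula for f(B_t) gives d f(B_t) = f'(B_t) dB_t + (1/2) f''(B_t) dt. Compute derivatives of f(x) = -7*sin(4*x)/4:
  f'(x)  = -7*cos(4*x)
  f''(x) = 28*sin(4*x)
Substitute x = B_t and multiply the f'' term by 1/2:
  drift     = (1/2) * (28*sin(4*x)) evaluated at B_t = 14*sin(4*B_t)
  diffusion = (-7*cos(4*x)) evaluated at B_t = -7*cos(4*B_t)
Therefore d(-7*sin(4*B_t)/4) = (14*sin(4*B_t)) dt + (-7*cos(4*B_t)) dB_t.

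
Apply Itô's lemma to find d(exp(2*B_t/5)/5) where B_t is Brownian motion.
d(exp(2*B_t/5)/5) = (2*exp(2*B_t/5)/125) dt + (2*exp(2*B_t/5)/25) dB_t

Itô's formula for f(B_t) gives d f(B_t) = f'(B_t) dB_t + (1/2) f''(B_t) dt. Compute derivatives of f(x) = exp(2*x/5)/5:
  f'(x)  = 2*exp(2*x/5)/25
  f''(x) = 4*exp(2*x/5)/125
Substitute x = B_t and multiply the f'' term by 1/2:
  drift     = (1/2) * (4*exp(2*x/5)/125) evaluated at B_t = 2*exp(2*B_t/5)/125
  diffusion = (2*exp(2*x/5)/25) evaluated at B_t = 2*exp(2*B_t/5)/25
Therefore d(exp(2*B_t/5)/5) = (2*exp(2*B_t/5)/125) dt + (2*exp(2*B_t/5)/25) dB_t.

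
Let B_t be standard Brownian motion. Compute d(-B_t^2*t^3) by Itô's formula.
d(-B_t^2*t^3) = (t^2*(-3*B_t^2 - t)) dt + (-2*B_t*t^3) dB_t

Itô's formula for f(t, x): d f(t, B_t) = (f_t + (1/2) f_xx) dt + f_x dB_t. Compute partials of f(t, x) = -t^3*x^2:
  f_t(t,x)  = -3*t^2*x^2
  f_x(t,x)  = -2*t^3*x
  f_xx(t,x) = -2*t^3
Assemble drift = f_t + (1/2) f_xx = t^2*(-t - 3*x^2) and diffusion = f_x = -2*t^3*x. Substituting x = B_t:
  d(-B_t^2*t^3) = (t^2*(-3*B_t^2 - t)) dt + (-2*B_t*t^3) dB_t.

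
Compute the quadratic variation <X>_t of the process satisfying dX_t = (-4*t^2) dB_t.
<X>_t = 16*t^5/5

For an Itô process dX_t = a(t) dt + b(t) dB_t, the quadratic variation is <X>_t = int_0^t b(s)^2 ds (the drift term does not contribute). Here b(s) = -4*s^2, so
  b(s)^2 = 16*s^4.
Integrating from 0 to t:
  <X>_t = int_0^t (16*s^4) ds = 16*t^5/5.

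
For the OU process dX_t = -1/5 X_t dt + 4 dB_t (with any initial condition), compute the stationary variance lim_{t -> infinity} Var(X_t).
lim Var(X_t) = 40

The OU SDE dX = -theta X dt + sigma dB admits the integrating factor exp(theta t): d(exp(theta t) X_t) = sigma exp(theta t) dB_t. Integrating from 0 to t gives X_t = x_0 * exp(-theta t) + sigma * int_0^t exp(-theta (t-s)) dB_s for any initial x_0. The Itô integral has variance (by the Itô isometry) sigma^2 * int_0^t exp(-2 theta (t - s)) ds = sigma^2 * (1 - exp(-2 theta t)) / (2 theta), independent of x_0.
With theta = 1/5, sigma = 4:
  Var(X_t) = (4)^2 * (1 - exp(-2*1/5 t)) / (2 * 1/5) = 40 - 40*exp(-2*t/5).
As t -> infinity, exp(-2*1/5 t) -> 0, so the stationary variance is sigma^2 / (2 theta) = 40.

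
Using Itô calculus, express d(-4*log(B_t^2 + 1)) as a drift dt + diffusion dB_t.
d(-4*log(B_t^2 + 1)) = (4*(B_t^2 - 1)/(B_t^2 + 1)^2) dt + (-8*B_t/(B_t^2 + 1)) dB_t

Itô's formula for f(B_t) gives d f(B_t) = f'(B_t) dB_t + (1/2) f''(B_t) dt. Compute derivatives of f(x) = -4*log(x^2 + 1):
  f'(x)  = -8*x/(x^2 + 1)
  f''(x) = 8*(x^2 - 1)/(x^2 + 1)^2
Substitute x = B_t and multiply the f'' term by 1/2:
  drift     = (1/2) * (8*(x^2 - 1)/(x^2 + 1)^2) evaluated at B_t = 4*(B_t^2 - 1)/(B_t^2 + 1)^2
  diffusion = (-8*x/(x^2 + 1)) evaluated at B_t = -8*B_t/(B_t^2 + 1)
Therefore d(-4*log(B_t^2 + 1)) = (4*(B_t^2 - 1)/(B_t^2 + 1)^2) dt + (-8*B_t/(B_t^2 + 1)) dB_t.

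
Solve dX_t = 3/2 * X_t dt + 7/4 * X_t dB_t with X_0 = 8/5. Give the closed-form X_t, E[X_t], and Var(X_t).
X_t = 8/5 * exp((-1/32) t + (7/4) B_t); E[X_t] = 8*exp(3*t/2)/5; Var(X_t) = 64*(exp(49*t/16) - 1)*exp(3*t)/25

For GBM dX = mu X dt + sigma X dB with X_0 = x_0, apply Itô to Y = log X: dY = (mu - sigma^2/2) dt + sigma dB, so Y_t = log(x_0) + (mu - sigma^2/2) t + sigma B_t and hence X_t = x_0 * exp((mu - sigma^2/2) t + sigma B_t).
With mu = 3/2, sigma = 7/4, x_0 = 8/5, this gives:
  X_t = 8/5 * exp((-1/32) * t + (7/4) * B_t).
Since sigma*B_t ~ Normal(0, sigma^2 t), E[exp(sigma*B_t)] = exp(sigma^2 t / 2); so E[X_t] = x_0 * exp((mu - sigma^2/2) t) * exp(sigma^2 t / 2) = x_0 * exp(mu t) = 8*exp(3*t/2)/5.
Var(X_t) = E[X_t^2] - (E[X_t])^2 = x_0^2 * exp(2 mu t) * (exp(sigma^2 t) - 1) = 64*(exp(49*t/16) - 1)*exp(3*t)/25.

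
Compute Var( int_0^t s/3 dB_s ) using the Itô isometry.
Var = t^3/27

The Itô integral of a deterministic integrand f(s) has mean 0 because each increment f(s) * (B_{s+ds} - B_s) has mean 0. By the Itô isometry:
  Var( int_0^t f(s) dB_s ) = E[ (int_0^t f(s) dB_s)^2 ] = int_0^t f(s)^2 ds.
Here f(s) = s/3, so f(s)^2 = s^2/9. Integrate:
  int_0^t (s^2/9) ds = t^3/27.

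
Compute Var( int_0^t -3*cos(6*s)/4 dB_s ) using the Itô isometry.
Var = 9*t/32 + 3*sin(12*t)/128

The Itô integral of a deterministic integrand f(s) has mean 0 because each increment f(s) * (B_{s+ds} - B_s) has mean 0. By the Itô isometry:
  Var( int_0^t f(s) dB_s ) = E[ (int_0^t f(s) dB_s)^2 ] = int_0^t f(s)^2 ds.
Here f(s) = -3*cos(6*s)/4, so f(s)^2 = 9*cos(6*s)^2/16. Integrate:
  int_0^t (9*cos(6*s)^2/16) ds = 9*t/32 + 3*sin(12*t)/128.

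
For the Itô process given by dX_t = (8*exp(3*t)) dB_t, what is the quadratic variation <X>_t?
<X>_t = 32*exp(6*t)/3 - 32/3

For an Itô process dX_t = a(t) dt + b(t) dB_t, the quadratic variation is <X>_t = int_0^t b(s)^2 ds (the drift term does not contribute). Here b(s) = 8*exp(3*s), so
  b(s)^2 = 64*exp(6*s).
Integrating from 0 to t:
  <X>_t = int_0^t (64*exp(6*s)) ds = 32*exp(6*t)/3 - 32/3.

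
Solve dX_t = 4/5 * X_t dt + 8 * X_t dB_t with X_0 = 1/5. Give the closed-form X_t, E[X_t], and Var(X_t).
X_t = 1/5 * exp((-156/5) t + (8) B_t); E[X_t] = exp(4*t/5)/5; Var(X_t) = (exp(64*t) - 1)*exp(8*t/5)/25

For GBM dX = mu X dt + sigma X dB with X_0 = x_0, apply Itô to Y = log X: dY = (mu - sigma^2/2) dt + sigma dB, so Y_t = log(x_0) + (mu - sigma^2/2) t + sigma B_t and hence X_t = x_0 * exp((mu - sigma^2/2) t + sigma B_t).
With mu = 4/5, sigma = 8, x_0 = 1/5, this gives:
  X_t = 1/5 * exp((-156/5) * t + (8) * B_t).
Since sigma*B_t ~ Normal(0, sigma^2 t), E[exp(sigma*B_t)] = exp(sigma^2 t / 2); so E[X_t] = x_0 * exp((mu - sigma^2/2) t) * exp(sigma^2 t / 2) = x_0 * exp(mu t) = exp(4*t/5)/5.
Var(X_t) = E[X_t^2] - (E[X_t])^2 = x_0^2 * exp(2 mu t) * (exp(sigma^2 t) - 1) = (exp(64*t) - 1)*exp(8*t/5)/25.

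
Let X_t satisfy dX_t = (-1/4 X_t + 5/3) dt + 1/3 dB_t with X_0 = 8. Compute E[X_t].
E[X_t] = 20/3 + 4*exp(-t/4)/3

Taking expectations and using E[dB_t] = 0, the mean m(t) = E[X_t] satisfies the ODE m'(t) = a m(t) + b with m(0) = x_0. With a = -1/4, b = 5/3, x_0 = 8, the solution is
  m(t) = x_0 * exp(a t) + (b/a) * (exp(a t) - 1)
       = 8 * exp((-1/4) t) + ((5/3)/(-1/4)) * (exp((-1/4) t) - 1)
       = 20/3 + 4*exp(-t/4)/3.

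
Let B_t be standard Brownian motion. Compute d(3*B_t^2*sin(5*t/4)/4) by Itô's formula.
d(3*B_t^2*sin(5*t/4)/4) = (15*B_t^2*cos(5*t/4)/16 + 3*sin(5*t/4)/4) dt + (3*B_t*sin(5*t/4)/2) dB_t

Itô's formula for f(t, x): d f(t, B_t) = (f_t + (1/2) f_xx) dt + f_x dB_t. Compute partials of f(t, x) = 3*x^2*sin(5*t/4)/4:
  f_t(t,x)  = 15*x^2*cos(5*t/4)/16
  f_x(t,x)  = 3*x*sin(5*t/4)/2
  f_xx(t,x) = 3*sin(5*t/4)/2
Assemble drift = f_t + (1/2) f_xx = 15*x^2*cos(5*t/4)/16 + 3*sin(5*t/4)/4 and diffusion = f_x = 3*x*sin(5*t/4)/2. Substituting x = B_t:
  d(3*B_t^2*sin(5*t/4)/4) = (15*B_t^2*cos(5*t/4)/16 + 3*sin(5*t/4)/4) dt + (3*B_t*sin(5*t/4)/2) dB_t.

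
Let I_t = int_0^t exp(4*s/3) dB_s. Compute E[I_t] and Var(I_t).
E[I_t] = 0; Var(I_t) = 3*exp(8*t/3)/8 - 3/8

The Itô integral of a deterministic integrand f(s) has mean 0 because each increment f(s) * (B_{s+ds} - B_s) has mean 0. By the Itô isometry:
  Var( int_0^t f(s) dB_s ) = E[ (int_0^t f(s) dB_s)^2 ] = int_0^t f(s)^2 ds.
Here f(s) = exp(4*s/3), so f(s)^2 = exp(8*s/3). Integrate:
  int_0^t (exp(8*s/3)) ds = 3*exp(8*t/3)/8 - 3/8.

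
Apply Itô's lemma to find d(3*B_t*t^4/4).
d(3*B_t*t^4/4) = (3*B_t*t^3) dt + (3*t^4/4) dB_t

Itô's formula for f(t, x): d f(t, B_t) = (f_t + (1/2) f_xx) dt + f_x dB_t. Compute partials of f(t, x) = 3*t^4*x/4:
  f_t(t,x)  = 3*t^3*x
  f_x(t,x)  = 3*t^4/4
  f_xx(t,x) = 0
Assemble drift = f_t + (1/2) f_xx = 3*t^3*x and diffusion = f_x = 3*t^4/4. Substituting x = B_t:
  d(3*B_t*t^4/4) = (3*B_t*t^3) dt + (3*t^4/4) dB_t.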